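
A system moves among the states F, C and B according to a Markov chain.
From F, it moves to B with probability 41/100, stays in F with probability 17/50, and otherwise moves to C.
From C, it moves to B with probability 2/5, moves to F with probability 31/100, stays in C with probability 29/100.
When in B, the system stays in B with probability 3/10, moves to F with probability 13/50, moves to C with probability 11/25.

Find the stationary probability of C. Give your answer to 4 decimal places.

Let the stationary distribution be π with π = πP and π_1 + π_2 + π_3 = 1.
π_1 = 0.34·π_1 + 0.31·π_2 + 0.26·π_3
π_2 = 0.25·π_1 + 0.29·π_2 + 0.44·π_3
Solving with the normalization constraint gives π = (0.3007, 0.3329, 0.3664).
So the stationary probability of C is 0.3329.

0.3329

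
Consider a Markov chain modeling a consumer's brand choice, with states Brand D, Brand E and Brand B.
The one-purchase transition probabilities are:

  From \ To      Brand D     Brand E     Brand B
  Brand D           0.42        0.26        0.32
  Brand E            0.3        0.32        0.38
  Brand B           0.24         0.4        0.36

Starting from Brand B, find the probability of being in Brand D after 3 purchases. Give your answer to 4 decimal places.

0.3154

Propagate the distribution vector 3 purchases from Brand B.
After 0 purchases: (0.0000, 0.0000, 1.0000)
After 1 purchase: (0.2400, 0.4000, 0.3600)
After 2 purchases: (0.3072, 0.3344, 0.3584)
After 3 purchases: (0.3154, 0.3302, 0.3544)
P(in Brand D after 3 purchases) = 0.3154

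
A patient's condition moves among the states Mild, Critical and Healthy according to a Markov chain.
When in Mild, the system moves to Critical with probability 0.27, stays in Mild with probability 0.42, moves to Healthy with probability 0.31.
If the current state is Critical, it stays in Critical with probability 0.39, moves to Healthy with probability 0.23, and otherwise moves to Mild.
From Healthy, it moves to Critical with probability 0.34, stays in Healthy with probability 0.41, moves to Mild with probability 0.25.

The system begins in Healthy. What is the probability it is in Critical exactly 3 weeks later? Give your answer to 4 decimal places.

0.3334

Propagate the distribution vector 3 weeks from Healthy.
After 0 weeks: (0.0000, 0.0000, 1.0000)
After 1 week: (0.2500, 0.3400, 0.4100)
After 2 weeks: (0.3367, 0.3395, 0.3238)
After 3 weeks: (0.3514, 0.3334, 0.3152)
P(in Critical after 3 weeks) = 0.3334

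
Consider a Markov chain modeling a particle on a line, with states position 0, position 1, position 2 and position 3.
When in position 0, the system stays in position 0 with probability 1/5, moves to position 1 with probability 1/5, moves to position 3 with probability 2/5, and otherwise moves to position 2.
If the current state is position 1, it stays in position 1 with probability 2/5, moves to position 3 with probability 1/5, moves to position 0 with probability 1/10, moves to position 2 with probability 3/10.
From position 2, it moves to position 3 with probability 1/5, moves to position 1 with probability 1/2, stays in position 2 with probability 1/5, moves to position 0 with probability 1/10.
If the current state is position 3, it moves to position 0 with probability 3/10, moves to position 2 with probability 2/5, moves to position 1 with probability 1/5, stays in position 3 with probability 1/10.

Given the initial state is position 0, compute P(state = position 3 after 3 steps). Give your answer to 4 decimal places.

0.2200

Propagate the distribution vector 3 steps from position 0.
After 0 steps: (1.0000, 0.0000, 0.0000, 0.0000)
After 1 step: (0.2000, 0.2000, 0.2000, 0.4000)
After 2 steps: (0.2000, 0.3000, 0.3000, 0.2000)
After 3 steps: (0.1600, 0.3500, 0.2700, 0.2200)
P(in position 3 after 3 steps) = 0.2200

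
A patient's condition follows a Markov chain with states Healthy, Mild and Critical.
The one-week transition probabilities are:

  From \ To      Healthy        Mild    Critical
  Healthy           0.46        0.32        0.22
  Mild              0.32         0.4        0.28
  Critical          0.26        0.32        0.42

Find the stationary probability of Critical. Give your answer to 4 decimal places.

Let the stationary distribution be π with π = πP and π_1 + π_2 + π_3 = 1.
π_1 = 0.46·π_1 + 0.32·π_2 + 0.26·π_3
π_2 = 0.32·π_1 + 0.4·π_2 + 0.32·π_3
Solving with the normalization constraint gives π = (0.3511, 0.3478, 0.3011).
So the stationary probability of Critical is 0.3011.

0.3011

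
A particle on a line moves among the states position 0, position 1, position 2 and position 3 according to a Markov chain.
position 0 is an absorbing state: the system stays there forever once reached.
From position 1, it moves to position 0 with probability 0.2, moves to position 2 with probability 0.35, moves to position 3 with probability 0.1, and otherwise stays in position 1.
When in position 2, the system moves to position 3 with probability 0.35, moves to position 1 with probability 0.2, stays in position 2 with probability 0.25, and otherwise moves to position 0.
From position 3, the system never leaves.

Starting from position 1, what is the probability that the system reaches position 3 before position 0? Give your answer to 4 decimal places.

Let h(s) be the probability of absorption at position 3 starting from transient state s. Then h(position 3) = 1 and h(position 0) = 0. By first-step analysis:
h(position 1) = 0.2·0 + 0.35·h(position 1) + 0.35·h(position 2) + 0.1·1
h(position 2) = 0.2·0 + 0.2·h(position 1) + 0.25·h(position 2) + 0.35·1
Solving: h(position 1) = 0.4731, h(position 2) = 0.5928.
Starting from position 1, the probability is 0.4731.

0.4731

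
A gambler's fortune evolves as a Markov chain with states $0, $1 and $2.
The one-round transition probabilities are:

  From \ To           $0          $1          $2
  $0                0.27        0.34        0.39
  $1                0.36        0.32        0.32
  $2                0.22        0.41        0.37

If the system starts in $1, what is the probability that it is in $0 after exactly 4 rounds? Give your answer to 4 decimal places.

Propagate the distribution vector 4 rounds from $1.
After 0 rounds: (0.0000, 1.0000, 0.0000)
After 1 round: (0.3600, 0.3200, 0.3200)
After 2 rounds: (0.2828, 0.3560, 0.3612)
After 3 rounds: (0.2840, 0.3582, 0.3579)
After 4 rounds: (0.2843, 0.3579, 0.3578)
P(in $0 after 4 rounds) = 0.2843

0.2843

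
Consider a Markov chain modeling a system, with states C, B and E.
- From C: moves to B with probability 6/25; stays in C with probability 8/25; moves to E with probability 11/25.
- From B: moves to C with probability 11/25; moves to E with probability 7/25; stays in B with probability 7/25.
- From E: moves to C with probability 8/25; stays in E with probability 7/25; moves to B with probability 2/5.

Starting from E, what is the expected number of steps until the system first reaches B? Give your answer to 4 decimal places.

2.8670

Let t(s) be the expected number of steps to first reach B from state s, with t(B) = 0. Conditioning on the first step:
t(C) = 1 + 0.32·t(C) + 0.44·t(E)
t(E) = 1 + 0.32·t(C) + 0.28·t(E)
Solving: t(C) = 3.3257, t(E) = 2.8670.
Expected steps from E to B: 2.8670.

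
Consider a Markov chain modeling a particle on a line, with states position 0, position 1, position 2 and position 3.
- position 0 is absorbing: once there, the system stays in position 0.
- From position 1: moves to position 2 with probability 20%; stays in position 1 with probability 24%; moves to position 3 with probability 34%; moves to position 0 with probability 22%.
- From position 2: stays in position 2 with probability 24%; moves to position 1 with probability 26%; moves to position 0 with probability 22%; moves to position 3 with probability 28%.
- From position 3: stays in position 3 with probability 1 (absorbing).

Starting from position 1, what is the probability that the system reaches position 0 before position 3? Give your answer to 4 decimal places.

Let h(s) be the probability of absorption at position 0 starting from transient state s. Then h(position 0) = 1 and h(position 3) = 0. By first-step analysis:
h(position 1) = 0.22·1 + 0.24·h(position 1) + 0.2·h(position 2) + 0.34·0
h(position 2) = 0.22·1 + 0.26·h(position 1) + 0.24·h(position 2) + 0.28·0
Solving: h(position 1) = 0.4018, h(position 2) = 0.4269.
Starting from position 1, the probability is 0.4018.

0.4018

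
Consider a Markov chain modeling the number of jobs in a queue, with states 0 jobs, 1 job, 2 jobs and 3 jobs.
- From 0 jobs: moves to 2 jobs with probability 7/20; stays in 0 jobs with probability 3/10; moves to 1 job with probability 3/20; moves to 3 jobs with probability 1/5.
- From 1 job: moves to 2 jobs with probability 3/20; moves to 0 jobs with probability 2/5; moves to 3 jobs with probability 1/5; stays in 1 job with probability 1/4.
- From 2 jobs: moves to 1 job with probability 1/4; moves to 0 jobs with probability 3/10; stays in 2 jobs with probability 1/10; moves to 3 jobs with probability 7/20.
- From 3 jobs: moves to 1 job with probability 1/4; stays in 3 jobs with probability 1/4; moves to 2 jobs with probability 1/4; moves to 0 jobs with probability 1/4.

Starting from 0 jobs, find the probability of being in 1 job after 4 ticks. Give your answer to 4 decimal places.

0.2191

Propagate the distribution vector 4 ticks from 0 jobs.
After 0 ticks: (1.0000, 0.0000, 0.0000, 0.0000)
After 1 tick: (0.3000, 0.1500, 0.3500, 0.2000)
After 2 ticks: (0.3050, 0.2200, 0.2125, 0.2625)
After 3 ticks: (0.3089, 0.2195, 0.2266, 0.2450)
After 4 ticks: (0.3097, 0.2191, 0.2249, 0.2462)
P(in 1 job after 4 ticks) = 0.2191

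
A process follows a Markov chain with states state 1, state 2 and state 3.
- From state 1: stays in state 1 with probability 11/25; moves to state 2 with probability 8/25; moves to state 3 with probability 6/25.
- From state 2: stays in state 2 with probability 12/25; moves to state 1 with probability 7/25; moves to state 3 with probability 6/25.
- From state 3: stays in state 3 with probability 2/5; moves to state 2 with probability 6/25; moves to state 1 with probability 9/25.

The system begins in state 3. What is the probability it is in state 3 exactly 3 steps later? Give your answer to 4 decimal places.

0.2886

Propagate the distribution vector 3 steps from state 3.
After 0 steps: (0.0000, 0.0000, 1.0000)
After 1 step: (0.3600, 0.2400, 0.4000)
After 2 steps: (0.3696, 0.3264, 0.3040)
After 3 steps: (0.3635, 0.3479, 0.2886)
P(in state 3 after 3 steps) = 0.2886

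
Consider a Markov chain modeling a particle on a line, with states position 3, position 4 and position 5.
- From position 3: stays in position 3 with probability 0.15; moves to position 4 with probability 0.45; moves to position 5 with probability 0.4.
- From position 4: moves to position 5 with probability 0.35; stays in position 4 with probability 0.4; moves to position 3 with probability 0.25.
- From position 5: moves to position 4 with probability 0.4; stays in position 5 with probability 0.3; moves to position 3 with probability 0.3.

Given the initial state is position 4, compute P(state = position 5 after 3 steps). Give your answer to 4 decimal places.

Propagate the distribution vector 3 steps from position 4.
After 0 steps: (0.0000, 1.0000, 0.0000)
After 1 step: (0.2500, 0.4000, 0.3500)
After 2 steps: (0.2425, 0.4125, 0.3450)
After 3 steps: (0.2430, 0.4121, 0.3449)
P(in position 5 after 3 steps) = 0.3449

0.3449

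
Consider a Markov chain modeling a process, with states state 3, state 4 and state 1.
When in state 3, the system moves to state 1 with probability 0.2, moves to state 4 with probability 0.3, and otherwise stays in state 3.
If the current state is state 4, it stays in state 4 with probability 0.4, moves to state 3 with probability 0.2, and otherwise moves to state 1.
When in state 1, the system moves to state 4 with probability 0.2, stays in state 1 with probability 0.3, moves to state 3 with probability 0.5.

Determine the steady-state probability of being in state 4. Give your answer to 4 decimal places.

Let the stationary distribution be π with π = πP and π_1 + π_2 + π_3 = 1.
π_1 = 0.5·π_1 + 0.2·π_2 + 0.5·π_3
π_2 = 0.3·π_1 + 0.4·π_2 + 0.2·π_3
Solving with the normalization constraint gives π = (0.4096, 0.3012, 0.2892).
So the stationary probability of state 4 is 0.3012.

0.3012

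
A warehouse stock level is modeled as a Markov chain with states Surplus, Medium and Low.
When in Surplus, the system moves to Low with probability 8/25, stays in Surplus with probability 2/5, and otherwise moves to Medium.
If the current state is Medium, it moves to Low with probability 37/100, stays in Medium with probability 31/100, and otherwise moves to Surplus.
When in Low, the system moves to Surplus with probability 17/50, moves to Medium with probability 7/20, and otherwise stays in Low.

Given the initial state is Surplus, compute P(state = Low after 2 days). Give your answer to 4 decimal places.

0.3308

Sum over the intermediate state after 1 day:
P = P(Surplus→Surplus)·P(Surplus→Low) + P(Surplus→Medium)·P(Medium→Low) + P(Surplus→Low)·P(Low→Low)
  = 0.4×0.32 + 0.28×0.37 + 0.32×0.31
  = 0.1280 + 0.1036 + 0.0992 = 0.3308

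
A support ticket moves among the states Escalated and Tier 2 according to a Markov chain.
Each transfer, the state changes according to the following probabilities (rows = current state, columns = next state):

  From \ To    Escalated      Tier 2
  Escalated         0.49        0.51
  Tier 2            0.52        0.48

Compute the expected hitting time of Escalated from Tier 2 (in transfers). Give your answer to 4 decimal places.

1.9231

Let t(s) be the expected number of transfers to first reach Escalated from state s, with t(Escalated) = 0. Conditioning on the first transfer:
t(Tier 2) = 1 + 0.48·t(Tier 2)
Solving: t(Tier 2) = 1.9231.
Expected transfers from Tier 2 to Escalated: 1.9231.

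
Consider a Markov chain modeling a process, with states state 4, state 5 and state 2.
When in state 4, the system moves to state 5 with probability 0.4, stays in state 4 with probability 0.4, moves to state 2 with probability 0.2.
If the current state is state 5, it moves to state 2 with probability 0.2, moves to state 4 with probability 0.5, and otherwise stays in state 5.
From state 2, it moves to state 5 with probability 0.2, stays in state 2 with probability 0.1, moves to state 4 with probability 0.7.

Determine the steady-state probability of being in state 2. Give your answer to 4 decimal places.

0.1818

Let the stationary distribution be π with π = πP and π_1 + π_2 + π_3 = 1.
π_1 = 0.4·π_1 + 0.5·π_2 + 0.7·π_3
π_2 = 0.4·π_1 + 0.3·π_2 + 0.2·π_3
Solving with the normalization constraint gives π = (0.4876, 0.3306, 0.1818).
So the stationary probability of state 2 is 0.1818.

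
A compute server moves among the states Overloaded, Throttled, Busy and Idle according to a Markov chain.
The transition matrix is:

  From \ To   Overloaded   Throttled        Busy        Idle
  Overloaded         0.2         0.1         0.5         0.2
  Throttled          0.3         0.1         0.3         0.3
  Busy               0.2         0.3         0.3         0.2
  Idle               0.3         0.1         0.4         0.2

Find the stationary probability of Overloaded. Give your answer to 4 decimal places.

0.2391

Let the stationary distribution be π with π = πP and π_1 + π_2 + π_3 + π_4 = 1.
π_1 = 0.2·π_1 + 0.3·π_2 + 0.2·π_3 + 0.3·π_4
π_2 = 0.1·π_1 + 0.1·π_2 + 0.3·π_3 + 0.1·π_4
π_3 = 0.5·π_1 + 0.3·π_2 + 0.3·π_3 + 0.4·π_4
Solving with the normalization constraint gives π = (0.2391, 0.1739, 0.3696, 0.2174).
So the stationary probability of Overloaded is 0.2391.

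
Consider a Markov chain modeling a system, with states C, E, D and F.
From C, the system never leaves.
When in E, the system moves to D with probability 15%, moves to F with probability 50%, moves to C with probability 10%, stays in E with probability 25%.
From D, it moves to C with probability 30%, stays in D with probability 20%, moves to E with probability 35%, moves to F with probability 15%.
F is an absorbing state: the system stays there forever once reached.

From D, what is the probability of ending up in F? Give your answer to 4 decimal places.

0.5251

Let h(s) be the probability of absorption at F starting from transient state s. Then h(F) = 1 and h(C) = 0. By first-step analysis:
h(E) = 0.1·0 + 0.25·h(E) + 0.15·h(D) + 0.5·1
h(D) = 0.3·0 + 0.35·h(E) + 0.2·h(D) + 0.15·1
Solving: h(E) = 0.7717, h(D) = 0.5251.
Starting from D, the probability is 0.5251.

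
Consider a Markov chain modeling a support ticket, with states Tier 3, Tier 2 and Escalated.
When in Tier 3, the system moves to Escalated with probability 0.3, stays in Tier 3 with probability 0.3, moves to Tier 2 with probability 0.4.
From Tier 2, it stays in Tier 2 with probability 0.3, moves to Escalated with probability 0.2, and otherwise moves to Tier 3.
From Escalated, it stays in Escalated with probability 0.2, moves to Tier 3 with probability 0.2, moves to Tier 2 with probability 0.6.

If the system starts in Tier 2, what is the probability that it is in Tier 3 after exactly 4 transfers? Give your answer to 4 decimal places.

Propagate the distribution vector 4 transfers from Tier 2.
After 0 transfers: (0.0000, 1.0000, 0.0000)
After 1 transfer: (0.5000, 0.3000, 0.2000)
After 2 transfers: (0.3400, 0.4100, 0.2500)
After 3 transfers: (0.3570, 0.4090, 0.2340)
After 4 transfers: (0.3584, 0.4059, 0.2357)
P(in Tier 3 after 4 transfers) = 0.3584

0.3584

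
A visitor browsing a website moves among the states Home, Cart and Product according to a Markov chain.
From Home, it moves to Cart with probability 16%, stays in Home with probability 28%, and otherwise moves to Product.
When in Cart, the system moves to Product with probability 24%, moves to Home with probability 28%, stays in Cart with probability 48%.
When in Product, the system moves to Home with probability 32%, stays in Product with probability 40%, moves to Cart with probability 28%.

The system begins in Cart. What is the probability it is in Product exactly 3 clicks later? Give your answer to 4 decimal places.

0.3916

Propagate the distribution vector 3 clicks from Cart.
After 0 clicks: (0.0000, 1.0000, 0.0000)
After 1 click: (0.2800, 0.4800, 0.2400)
After 2 clicks: (0.2896, 0.3424, 0.3680)
After 3 clicks: (0.2947, 0.3137, 0.3916)
P(in Product after 3 clicks) = 0.3916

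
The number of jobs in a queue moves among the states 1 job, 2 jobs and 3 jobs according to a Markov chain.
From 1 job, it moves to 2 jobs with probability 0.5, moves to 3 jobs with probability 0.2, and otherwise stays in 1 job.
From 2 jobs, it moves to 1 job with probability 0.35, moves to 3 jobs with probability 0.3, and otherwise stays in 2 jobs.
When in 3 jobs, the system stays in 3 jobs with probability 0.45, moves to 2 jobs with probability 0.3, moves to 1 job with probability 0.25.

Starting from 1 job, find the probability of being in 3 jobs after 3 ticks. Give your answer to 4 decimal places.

Propagate the distribution vector 3 ticks from 1 job.
After 0 ticks: (1.0000, 0.0000, 0.0000)
After 1 tick: (0.3000, 0.5000, 0.2000)
After 2 ticks: (0.3150, 0.3850, 0.3000)
After 3 ticks: (0.3043, 0.3823, 0.3135)
P(in 3 jobs after 3 ticks) = 0.3135

0.3135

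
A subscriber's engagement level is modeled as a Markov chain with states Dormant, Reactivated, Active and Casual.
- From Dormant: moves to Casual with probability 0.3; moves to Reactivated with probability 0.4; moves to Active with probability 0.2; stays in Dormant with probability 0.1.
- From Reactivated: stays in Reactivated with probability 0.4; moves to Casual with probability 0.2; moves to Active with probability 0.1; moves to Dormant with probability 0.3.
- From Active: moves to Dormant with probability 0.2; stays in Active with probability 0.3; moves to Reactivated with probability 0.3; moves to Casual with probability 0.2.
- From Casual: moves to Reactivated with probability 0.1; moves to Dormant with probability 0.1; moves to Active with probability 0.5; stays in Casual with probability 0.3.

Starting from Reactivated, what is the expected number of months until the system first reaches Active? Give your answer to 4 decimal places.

Let t(s) be the expected number of months to first reach Active from state s, with t(Active) = 0. Conditioning on the first month:
t(Dormant) = 1 + 0.1·t(Dormant) + 0.4·t(Reactivated) + 0.3·t(Casual)
t(Reactivated) = 1 + 0.3·t(Dormant) + 0.4·t(Reactivated) + 0.2·t(Casual)
t(Casual) = 1 + 0.1·t(Dormant) + 0.1·t(Reactivated) + 0.3·t(Casual)
Solving: t(Dormant) = 4.0249, t(Reactivated) = 4.5643, t(Casual) = 2.6556.
Expected months from Reactivated to Active: 4.5643.

4.5643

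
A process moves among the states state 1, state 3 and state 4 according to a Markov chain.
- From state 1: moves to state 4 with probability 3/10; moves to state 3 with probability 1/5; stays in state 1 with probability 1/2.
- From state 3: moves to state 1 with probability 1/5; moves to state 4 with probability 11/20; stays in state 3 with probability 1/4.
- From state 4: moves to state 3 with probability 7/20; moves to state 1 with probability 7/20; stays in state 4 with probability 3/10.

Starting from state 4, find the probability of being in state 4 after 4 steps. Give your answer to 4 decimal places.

Propagate the distribution vector 4 steps from state 4.
After 0 steps: (0.0000, 0.0000, 1.0000)
After 1 step: (0.3500, 0.3500, 0.3000)
After 2 steps: (0.3500, 0.2625, 0.3875)
After 3 steps: (0.3631, 0.2713, 0.3656)
After 4 steps: (0.3638, 0.2684, 0.3678)
P(in state 4 after 4 steps) = 0.3678

0.3678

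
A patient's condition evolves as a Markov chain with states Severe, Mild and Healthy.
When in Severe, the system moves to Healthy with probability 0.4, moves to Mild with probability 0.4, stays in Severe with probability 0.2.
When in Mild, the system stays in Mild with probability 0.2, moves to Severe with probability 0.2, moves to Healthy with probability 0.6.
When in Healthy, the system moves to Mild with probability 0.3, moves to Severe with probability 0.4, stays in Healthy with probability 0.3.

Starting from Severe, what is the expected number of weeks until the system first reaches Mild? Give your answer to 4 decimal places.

Let t(s) be the expected number of weeks to first reach Mild from state s, with t(Mild) = 0. Conditioning on the first week:
t(Severe) = 1 + 0.2·t(Severe) + 0.4·t(Healthy)
t(Healthy) = 1 + 0.4·t(Severe) + 0.3·t(Healthy)
Solving: t(Severe) = 2.7500, t(Healthy) = 3.0000.
Expected weeks from Severe to Mild: 2.7500.

2.7500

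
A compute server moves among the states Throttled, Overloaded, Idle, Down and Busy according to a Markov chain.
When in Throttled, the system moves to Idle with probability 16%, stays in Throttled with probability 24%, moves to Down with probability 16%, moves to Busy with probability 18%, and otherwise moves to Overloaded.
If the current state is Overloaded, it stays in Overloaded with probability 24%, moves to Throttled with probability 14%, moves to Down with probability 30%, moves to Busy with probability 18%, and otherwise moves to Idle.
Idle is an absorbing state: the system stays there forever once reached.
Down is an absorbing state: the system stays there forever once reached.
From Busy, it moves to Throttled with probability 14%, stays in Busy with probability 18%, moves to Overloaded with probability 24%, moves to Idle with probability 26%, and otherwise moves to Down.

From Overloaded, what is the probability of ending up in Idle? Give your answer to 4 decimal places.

0.3909

Let h(s) be the probability of absorption at Idle starting from transient state s. Then h(Idle) = 1 and h(Down) = 0. By first-step analysis:
h(Throttled) = 0.24·h(Throttled) + 0.26·h(Overloaded) + 0.16·1 + 0.16·0 + 0.18·h(Busy)
h(Overloaded) = 0.14·h(Throttled) + 0.24·h(Overloaded) + 0.14·1 + 0.3·0 + 0.18·h(Busy)
h(Busy) = 0.14·h(Throttled) + 0.24·h(Overloaded) + 0.26·1 + 0.18·0 + 0.18·h(Busy)
Solving: h(Throttled) = 0.4653, h(Overloaded) = 0.3909, h(Busy) = 0.5109.
Starting from Overloaded, the probability is 0.3909.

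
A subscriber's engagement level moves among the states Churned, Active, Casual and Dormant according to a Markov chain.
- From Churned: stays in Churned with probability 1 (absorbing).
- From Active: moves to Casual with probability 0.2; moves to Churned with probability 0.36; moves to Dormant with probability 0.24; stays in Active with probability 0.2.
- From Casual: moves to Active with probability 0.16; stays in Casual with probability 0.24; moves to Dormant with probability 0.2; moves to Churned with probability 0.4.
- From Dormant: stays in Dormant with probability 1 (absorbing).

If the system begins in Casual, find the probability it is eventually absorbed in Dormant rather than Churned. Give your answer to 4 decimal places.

Let h(s) be the probability of absorption at Dormant starting from transient state s. Then h(Dormant) = 1 and h(Churned) = 0. By first-step analysis:
h(Active) = 0.36·0 + 0.2·h(Active) + 0.2·h(Casual) + 0.24·1
h(Casual) = 0.4·0 + 0.16·h(Active) + 0.24·h(Casual) + 0.2·1
Solving: h(Active) = 0.3861, h(Casual) = 0.3444.
Starting from Casual, the probability is 0.3444.

0.3444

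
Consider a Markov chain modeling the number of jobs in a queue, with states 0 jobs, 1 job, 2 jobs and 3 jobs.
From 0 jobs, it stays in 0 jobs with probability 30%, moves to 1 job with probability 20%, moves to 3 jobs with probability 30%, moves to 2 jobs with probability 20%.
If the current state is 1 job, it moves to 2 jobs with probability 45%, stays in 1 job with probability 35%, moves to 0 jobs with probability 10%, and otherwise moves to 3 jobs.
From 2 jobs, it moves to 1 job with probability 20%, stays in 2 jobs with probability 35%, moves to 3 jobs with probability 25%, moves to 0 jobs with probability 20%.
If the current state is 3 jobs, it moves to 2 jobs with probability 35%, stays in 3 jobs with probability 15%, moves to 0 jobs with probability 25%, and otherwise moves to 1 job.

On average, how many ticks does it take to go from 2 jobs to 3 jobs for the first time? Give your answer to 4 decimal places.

4.4541

Let t(s) be the expected number of ticks to first reach 3 jobs from state s, with t(3 jobs) = 0. Conditioning on the first tick:
t(0 jobs) = 1 + 0.3·t(0 jobs) + 0.2·t(1 job) + 0.2·t(2 jobs)
t(1 job) = 1 + 0.1·t(0 jobs) + 0.35·t(1 job) + 0.45·t(2 jobs)
t(2 jobs) = 1 + 0.2·t(0 jobs) + 0.2·t(1 job) + 0.35·t(2 jobs)
Solving: t(0 jobs) = 4.2067, t(1 job) = 5.2693, t(2 jobs) = 4.4541.
Expected ticks from 2 jobs to 3 jobs: 4.4541.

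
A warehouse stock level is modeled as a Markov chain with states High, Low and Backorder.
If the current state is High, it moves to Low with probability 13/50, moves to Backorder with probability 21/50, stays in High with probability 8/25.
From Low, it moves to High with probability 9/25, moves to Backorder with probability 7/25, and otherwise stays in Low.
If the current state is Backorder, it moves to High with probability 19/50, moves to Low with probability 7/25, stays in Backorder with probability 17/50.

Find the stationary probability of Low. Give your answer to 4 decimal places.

Let the stationary distribution be π with π = πP and π_1 + π_2 + π_3 = 1.
π_1 = 0.32·π_1 + 0.36·π_2 + 0.38·π_3
π_2 = 0.26·π_1 + 0.36·π_2 + 0.28·π_3
Solving with the normalization constraint gives π = (0.3529, 0.2967, 0.3504).
So the stationary probability of Low is 0.2967.

0.2967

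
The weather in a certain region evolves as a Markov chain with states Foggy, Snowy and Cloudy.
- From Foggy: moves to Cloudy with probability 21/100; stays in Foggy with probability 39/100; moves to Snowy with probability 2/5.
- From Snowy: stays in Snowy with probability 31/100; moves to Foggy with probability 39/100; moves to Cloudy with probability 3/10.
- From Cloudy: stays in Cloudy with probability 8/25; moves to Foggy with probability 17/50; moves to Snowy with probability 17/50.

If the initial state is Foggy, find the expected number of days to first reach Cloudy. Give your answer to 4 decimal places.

Let t(s) be the expected number of days to first reach Cloudy from state s, with t(Cloudy) = 0. Conditioning on the first day:
t(Foggy) = 1 + 0.39·t(Foggy) + 0.4·t(Snowy)
t(Snowy) = 1 + 0.39·t(Foggy) + 0.31·t(Snowy)
Solving: t(Foggy) = 4.1148, t(Snowy) = 3.7750.
Expected days from Foggy to Cloudy: 4.1148.

4.1148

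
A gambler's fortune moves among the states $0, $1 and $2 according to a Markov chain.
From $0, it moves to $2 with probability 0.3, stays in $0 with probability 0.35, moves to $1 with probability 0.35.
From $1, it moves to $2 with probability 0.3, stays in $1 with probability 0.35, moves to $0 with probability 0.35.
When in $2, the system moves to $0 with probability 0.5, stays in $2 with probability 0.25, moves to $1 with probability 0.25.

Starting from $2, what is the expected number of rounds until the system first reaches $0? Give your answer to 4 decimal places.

Let t(s) be the expected number of rounds to first reach $0 from state s, with t($0) = 0. Conditioning on the first round:
t($1) = 1 + 0.35·t($1) + 0.3·t($2)
t($2) = 1 + 0.25·t($1) + 0.25·t($2)
Solving: t($1) = 2.5455, t($2) = 2.1818.
Expected rounds from $2 to $0: 2.1818.

2.1818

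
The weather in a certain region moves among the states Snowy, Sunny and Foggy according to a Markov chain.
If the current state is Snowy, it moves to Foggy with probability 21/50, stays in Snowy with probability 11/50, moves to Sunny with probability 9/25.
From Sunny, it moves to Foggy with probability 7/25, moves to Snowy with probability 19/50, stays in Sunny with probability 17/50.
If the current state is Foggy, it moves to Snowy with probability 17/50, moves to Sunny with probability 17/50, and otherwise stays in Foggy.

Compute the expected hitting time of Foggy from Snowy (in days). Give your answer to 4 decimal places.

Let t(s) be the expected number of days to first reach Foggy from state s, with t(Foggy) = 0. Conditioning on the first day:
t(Snowy) = 1 + 0.22·t(Snowy) + 0.36·t(Sunny)
t(Sunny) = 1 + 0.38·t(Snowy) + 0.34·t(Sunny)
Solving: t(Snowy) = 2.6984, t(Sunny) = 3.0688.
Expected days from Snowy to Foggy: 2.6984.

2.6984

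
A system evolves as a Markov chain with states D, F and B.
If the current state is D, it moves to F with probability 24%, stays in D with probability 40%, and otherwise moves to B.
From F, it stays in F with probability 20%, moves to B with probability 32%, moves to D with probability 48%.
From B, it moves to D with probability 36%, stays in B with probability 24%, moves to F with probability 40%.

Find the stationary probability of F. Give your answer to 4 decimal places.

Let the stationary distribution be π with π = πP and π_1 + π_2 + π_3 = 1.
π_1 = 0.4·π_1 + 0.48·π_2 + 0.36·π_3
π_2 = 0.24·π_1 + 0.2·π_2 + 0.4·π_3
Solving with the normalization constraint gives π = (0.4098, 0.2787, 0.3115).
So the stationary probability of F is 0.2787.

0.2787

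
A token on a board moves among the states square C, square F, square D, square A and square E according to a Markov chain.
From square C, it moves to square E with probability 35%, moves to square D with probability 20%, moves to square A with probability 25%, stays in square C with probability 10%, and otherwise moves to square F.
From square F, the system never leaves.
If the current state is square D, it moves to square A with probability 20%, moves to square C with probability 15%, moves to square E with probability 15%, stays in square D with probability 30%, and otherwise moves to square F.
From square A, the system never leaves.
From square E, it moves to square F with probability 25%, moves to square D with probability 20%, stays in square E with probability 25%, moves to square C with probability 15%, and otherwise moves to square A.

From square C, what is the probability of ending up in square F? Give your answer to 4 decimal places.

Let h(s) be the probability of absorption at square F starting from transient state s. Then h(square F) = 1 and h(square A) = 0. By first-step analysis:
h(square C) = 0.1·h(square C) + 0.1·1 + 0.2·h(square D) + 0.25·0 + 0.35·h(square E)
h(square D) = 0.15·h(square C) + 0.2·1 + 0.3·h(square D) + 0.2·0 + 0.15·h(square E)
h(square E) = 0.15·h(square C) + 0.25·1 + 0.2·h(square D) + 0.15·0 + 0.25·h(square E)
Solving: h(square C) = 0.4370, h(square D) = 0.4980, h(square E) = 0.5535.
Starting from square C, the probability is 0.4370.

0.4370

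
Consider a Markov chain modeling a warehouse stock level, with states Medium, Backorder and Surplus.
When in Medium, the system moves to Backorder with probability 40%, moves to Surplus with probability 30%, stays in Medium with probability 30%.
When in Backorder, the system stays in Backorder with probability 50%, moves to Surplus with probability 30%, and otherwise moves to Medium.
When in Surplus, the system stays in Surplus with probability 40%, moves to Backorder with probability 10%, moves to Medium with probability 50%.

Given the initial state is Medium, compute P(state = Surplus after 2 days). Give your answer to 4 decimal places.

0.3300

Sum over the intermediate state after 1 day:
P = P(Medium→Medium)·P(Medium→Surplus) + P(Medium→Backorder)·P(Backorder→Surplus) + P(Medium→Surplus)·P(Surplus→Surplus)
  = 0.3×0.3 + 0.4×0.3 + 0.3×0.4
  = 0.0900 + 0.1200 + 0.1200 = 0.3300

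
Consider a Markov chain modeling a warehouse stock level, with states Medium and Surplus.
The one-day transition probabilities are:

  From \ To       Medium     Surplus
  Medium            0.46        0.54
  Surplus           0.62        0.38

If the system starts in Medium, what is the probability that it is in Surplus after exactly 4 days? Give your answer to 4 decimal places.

0.4652

Propagate the distribution vector 4 days from Medium.
After 0 days: (1.0000, 0.0000)
After 1 day: (0.4600, 0.5400)
After 2 days: (0.5464, 0.4536)
After 3 days: (0.5326, 0.4674)
After 4 days: (0.5348, 0.4652)
P(in Surplus after 4 days) = 0.4652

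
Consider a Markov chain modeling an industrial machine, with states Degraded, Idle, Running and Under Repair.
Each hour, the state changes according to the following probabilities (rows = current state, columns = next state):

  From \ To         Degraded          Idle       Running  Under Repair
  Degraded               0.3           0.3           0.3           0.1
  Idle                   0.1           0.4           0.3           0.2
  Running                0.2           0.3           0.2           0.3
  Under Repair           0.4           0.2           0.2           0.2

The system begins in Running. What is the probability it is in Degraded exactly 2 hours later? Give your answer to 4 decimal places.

Propagate the distribution vector 2 hours from Running.
After 0 hours: (0.0000, 0.0000, 1.0000, 0.0000)
After 1 hour: (0.2000, 0.3000, 0.2000, 0.3000)
After 2 hours: (0.2500, 0.3000, 0.2500, 0.2000)
P(in Degraded after 2 hours) = 0.2500

0.2500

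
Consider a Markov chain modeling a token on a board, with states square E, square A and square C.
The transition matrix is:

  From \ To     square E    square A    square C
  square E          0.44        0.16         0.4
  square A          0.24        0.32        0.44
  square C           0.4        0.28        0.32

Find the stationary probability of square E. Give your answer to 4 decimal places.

Let the stationary distribution be π with π = πP and π_1 + π_2 + π_3 = 1.
π_1 = 0.44·π_1 + 0.24·π_2 + 0.4·π_3
π_2 = 0.16·π_1 + 0.32·π_2 + 0.28·π_3
Solving with the normalization constraint gives π = (0.3759, 0.2447, 0.3794).
So the stationary probability of square E is 0.3759.

0.3759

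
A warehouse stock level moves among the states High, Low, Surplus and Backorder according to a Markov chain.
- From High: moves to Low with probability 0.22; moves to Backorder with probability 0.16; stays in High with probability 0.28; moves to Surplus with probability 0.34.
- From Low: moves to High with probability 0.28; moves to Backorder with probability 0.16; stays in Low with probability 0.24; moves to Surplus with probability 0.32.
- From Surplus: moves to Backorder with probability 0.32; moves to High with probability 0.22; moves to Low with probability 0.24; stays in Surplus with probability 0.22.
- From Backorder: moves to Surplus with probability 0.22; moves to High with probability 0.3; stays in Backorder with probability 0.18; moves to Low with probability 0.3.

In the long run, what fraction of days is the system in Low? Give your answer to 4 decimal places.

0.2472

Let the stationary distribution be π with π = πP and π_1 + π_2 + π_3 + π_4 = 1.
π_1 = 0.28·π_1 + 0.28·π_2 + 0.22·π_3 + 0.3·π_4
π_2 = 0.22·π_1 + 0.24·π_2 + 0.24·π_3 + 0.3·π_4
π_3 = 0.34·π_1 + 0.32·π_2 + 0.22·π_3 + 0.22·π_4
Solving with the normalization constraint gives π = (0.2676, 0.2472, 0.2768, 0.2085).
So the stationary probability of Low is 0.2472.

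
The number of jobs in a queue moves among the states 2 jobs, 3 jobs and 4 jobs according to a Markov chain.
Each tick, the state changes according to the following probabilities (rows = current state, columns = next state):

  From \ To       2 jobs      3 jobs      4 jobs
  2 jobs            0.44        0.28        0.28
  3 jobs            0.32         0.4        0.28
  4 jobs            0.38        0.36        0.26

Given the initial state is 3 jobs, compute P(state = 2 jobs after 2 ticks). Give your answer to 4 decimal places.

0.3752

Sum over the intermediate state after 1 tick:
P = P(3 jobs→2 jobs)·P(2 jobs→2 jobs) + P(3 jobs→3 jobs)·P(3 jobs→2 jobs) + P(3 jobs→4 jobs)·P(4 jobs→2 jobs)
  = 0.32×0.44 + 0.4×0.32 + 0.28×0.38
  = 0.1408 + 0.1280 + 0.1064 = 0.3752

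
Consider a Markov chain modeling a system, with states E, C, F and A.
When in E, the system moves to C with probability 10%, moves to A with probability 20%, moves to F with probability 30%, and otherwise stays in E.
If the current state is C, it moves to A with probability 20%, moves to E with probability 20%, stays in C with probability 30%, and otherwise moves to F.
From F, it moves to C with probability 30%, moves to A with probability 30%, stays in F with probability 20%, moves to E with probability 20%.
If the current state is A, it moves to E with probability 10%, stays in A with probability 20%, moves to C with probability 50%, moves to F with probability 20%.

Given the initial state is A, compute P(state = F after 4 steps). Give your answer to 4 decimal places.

Propagate the distribution vector 4 steps from A.
After 0 steps: (0.0000, 0.0000, 0.0000, 1.0000)
After 1 step: (0.1000, 0.5000, 0.2000, 0.2000)
After 2 steps: (0.2000, 0.3200, 0.2600, 0.2200)
After 3 steps: (0.2180, 0.3040, 0.2520, 0.2260)
After 4 steps: (0.2210, 0.3016, 0.2522, 0.2252)
P(in F after 4 steps) = 0.2522

0.2522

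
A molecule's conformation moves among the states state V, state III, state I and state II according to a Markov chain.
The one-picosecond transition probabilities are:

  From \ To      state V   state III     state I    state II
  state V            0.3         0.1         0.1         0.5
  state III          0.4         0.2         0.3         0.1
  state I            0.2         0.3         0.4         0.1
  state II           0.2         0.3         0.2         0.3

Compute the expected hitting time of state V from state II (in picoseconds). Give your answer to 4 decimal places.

3.9286

Let t(s) be the expected number of picoseconds to first reach state V from state s, with t(state V) = 0. Conditioning on the first picosecond:
t(state III) = 1 + 0.2·t(state III) + 0.3·t(state I) + 0.1·t(state II)
t(state I) = 1 + 0.3·t(state III) + 0.4·t(state I) + 0.1·t(state II)
t(state II) = 1 + 0.3·t(state III) + 0.2·t(state I) + 0.3·t(state II)
Solving: t(state III) = 3.2143, t(state I) = 3.9286, t(state II) = 3.9286.
Expected picoseconds from state II to state V: 3.9286.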